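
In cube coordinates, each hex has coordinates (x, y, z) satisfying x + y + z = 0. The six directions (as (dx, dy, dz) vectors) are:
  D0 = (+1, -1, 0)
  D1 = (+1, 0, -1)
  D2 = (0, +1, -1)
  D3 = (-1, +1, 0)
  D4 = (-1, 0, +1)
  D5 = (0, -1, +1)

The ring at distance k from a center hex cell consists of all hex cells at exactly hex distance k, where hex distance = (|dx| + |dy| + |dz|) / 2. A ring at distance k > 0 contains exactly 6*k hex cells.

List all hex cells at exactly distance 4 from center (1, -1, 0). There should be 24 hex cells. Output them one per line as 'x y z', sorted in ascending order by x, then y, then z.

Answer: -3 -1 4
-3 0 3
-3 1 2
-3 2 1
-3 3 0
-2 -2 4
-2 3 -1
-1 -3 4
-1 3 -2
0 -4 4
0 3 -3
1 -5 4
1 3 -4
2 -5 3
2 2 -4
3 -5 2
3 1 -4
4 -5 1
4 0 -4
5 -5 0
5 -4 -1
5 -3 -2
5 -2 -3
5 -1 -4

Derivation:
Walk ring at distance 4 from (1, -1, 0):
Start at center + D4*4 = (-3, -1, 4)
  hex 0: (-3, -1, 4)
  hex 1: (-2, -2, 4)
  hex 2: (-1, -3, 4)
  hex 3: (0, -4, 4)
  hex 4: (1, -5, 4)
  hex 5: (2, -5, 3)
  hex 6: (3, -5, 2)
  hex 7: (4, -5, 1)
  hex 8: (5, -5, 0)
  hex 9: (5, -4, -1)
  hex 10: (5, -3, -2)
  hex 11: (5, -2, -3)
  hex 12: (5, -1, -4)
  hex 13: (4, 0, -4)
  hex 14: (3, 1, -4)
  hex 15: (2, 2, -4)
  hex 16: (1, 3, -4)
  hex 17: (0, 3, -3)
  hex 18: (-1, 3, -2)
  hex 19: (-2, 3, -1)
  hex 20: (-3, 3, 0)
  hex 21: (-3, 2, 1)
  hex 22: (-3, 1, 2)
  hex 23: (-3, 0, 3)
Sorted: 24 hexes.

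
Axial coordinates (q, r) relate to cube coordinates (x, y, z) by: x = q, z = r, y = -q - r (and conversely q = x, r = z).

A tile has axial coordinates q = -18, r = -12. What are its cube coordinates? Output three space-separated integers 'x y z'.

Answer: -18 30 -12

Derivation:
x = q = -18
z = r = -12
y = -x - z = -(-18) - (-12) = 30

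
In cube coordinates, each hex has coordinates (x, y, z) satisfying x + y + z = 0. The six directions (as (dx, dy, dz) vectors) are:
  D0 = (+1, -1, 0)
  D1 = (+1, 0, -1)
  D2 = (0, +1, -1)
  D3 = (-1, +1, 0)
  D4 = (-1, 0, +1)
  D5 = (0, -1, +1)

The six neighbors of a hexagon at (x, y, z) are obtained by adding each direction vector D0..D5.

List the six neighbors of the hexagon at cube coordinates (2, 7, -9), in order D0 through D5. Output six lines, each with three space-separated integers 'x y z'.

Center: (2, 7, -9). Add each direction:
  D0: (2, 7, -9) + (1, -1, 0) = (3, 6, -9)
  D1: (2, 7, -9) + (1, 0, -1) = (3, 7, -10)
  D2: (2, 7, -9) + (0, 1, -1) = (2, 8, -10)
  D3: (2, 7, -9) + (-1, 1, 0) = (1, 8, -9)
  D4: (2, 7, -9) + (-1, 0, 1) = (1, 7, -8)
  D5: (2, 7, -9) + (0, -1, 1) = (2, 6, -8)

Answer: 3 6 -9
3 7 -10
2 8 -10
1 8 -9
1 7 -8
2 6 -8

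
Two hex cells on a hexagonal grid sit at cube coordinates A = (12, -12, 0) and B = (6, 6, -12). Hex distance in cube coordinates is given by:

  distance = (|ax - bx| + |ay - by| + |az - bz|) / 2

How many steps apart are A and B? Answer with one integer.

Answer: 18

Derivation:
|ax - bx| = |12 - 6| = 6
|ay - by| = |-12 - 6| = 18
|az - bz| = |0 - (-12)| = 12
distance = (6 + 18 + 12) / 2 = 36 / 2 = 18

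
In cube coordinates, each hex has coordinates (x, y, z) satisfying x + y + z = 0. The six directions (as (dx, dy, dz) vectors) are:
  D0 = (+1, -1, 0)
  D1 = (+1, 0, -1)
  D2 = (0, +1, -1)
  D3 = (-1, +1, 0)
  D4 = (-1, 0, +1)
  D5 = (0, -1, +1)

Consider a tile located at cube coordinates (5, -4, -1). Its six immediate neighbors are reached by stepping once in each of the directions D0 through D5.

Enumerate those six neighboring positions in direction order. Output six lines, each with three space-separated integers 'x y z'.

Answer: 6 -5 -1
6 -4 -2
5 -3 -2
4 -3 -1
4 -4 0
5 -5 0

Derivation:
Center: (5, -4, -1). Add each direction:
  D0: (5, -4, -1) + (1, -1, 0) = (6, -5, -1)
  D1: (5, -4, -1) + (1, 0, -1) = (6, -4, -2)
  D2: (5, -4, -1) + (0, 1, -1) = (5, -3, -2)
  D3: (5, -4, -1) + (-1, 1, 0) = (4, -3, -1)
  D4: (5, -4, -1) + (-1, 0, 1) = (4, -4, 0)
  D5: (5, -4, -1) + (0, -1, 1) = (5, -5, 0)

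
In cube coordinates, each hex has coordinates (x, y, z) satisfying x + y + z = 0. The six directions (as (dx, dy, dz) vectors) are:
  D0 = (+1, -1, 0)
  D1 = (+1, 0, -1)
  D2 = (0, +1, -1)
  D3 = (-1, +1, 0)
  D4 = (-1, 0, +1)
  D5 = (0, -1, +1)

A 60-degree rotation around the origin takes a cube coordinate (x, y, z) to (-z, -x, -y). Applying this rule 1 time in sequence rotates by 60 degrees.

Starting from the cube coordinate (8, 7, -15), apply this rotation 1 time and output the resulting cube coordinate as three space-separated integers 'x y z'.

Start: (8, 7, -15)
Step 1: (8, 7, -15) -> (-(-15), -(8), -(7)) = (15, -8, -7)

Answer: 15 -8 -7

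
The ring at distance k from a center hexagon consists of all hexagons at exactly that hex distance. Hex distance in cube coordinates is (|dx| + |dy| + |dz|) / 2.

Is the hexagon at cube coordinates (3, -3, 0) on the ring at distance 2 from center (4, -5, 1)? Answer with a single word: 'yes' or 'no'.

|px - cx| = |3 - 4| = 1
|py - cy| = |-3 - (-5)| = 2
|pz - cz| = |0 - 1| = 1
distance = (1+2+1)/2 = 4/2 = 2
radius = 2; distance == radius -> yes

Answer: yes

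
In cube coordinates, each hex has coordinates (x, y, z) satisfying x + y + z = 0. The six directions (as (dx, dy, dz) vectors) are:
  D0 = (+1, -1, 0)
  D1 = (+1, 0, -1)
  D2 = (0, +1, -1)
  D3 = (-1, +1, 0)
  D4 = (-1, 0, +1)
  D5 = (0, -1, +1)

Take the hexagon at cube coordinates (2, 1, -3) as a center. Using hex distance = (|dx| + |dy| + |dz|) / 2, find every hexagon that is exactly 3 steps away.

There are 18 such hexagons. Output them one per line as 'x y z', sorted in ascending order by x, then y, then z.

Answer: -1 1 0
-1 2 -1
-1 3 -2
-1 4 -3
0 0 0
0 4 -4
1 -1 0
1 4 -5
2 -2 0
2 4 -6
3 -2 -1
3 3 -6
4 -2 -2
4 2 -6
5 -2 -3
5 -1 -4
5 0 -5
5 1 -6

Derivation:
Walk ring at distance 3 from (2, 1, -3):
Start at center + D4*3 = (-1, 1, 0)
  hex 0: (-1, 1, 0)
  hex 1: (0, 0, 0)
  hex 2: (1, -1, 0)
  hex 3: (2, -2, 0)
  hex 4: (3, -2, -1)
  hex 5: (4, -2, -2)
  hex 6: (5, -2, -3)
  hex 7: (5, -1, -4)
  hex 8: (5, 0, -5)
  hex 9: (5, 1, -6)
  hex 10: (4, 2, -6)
  hex 11: (3, 3, -6)
  hex 12: (2, 4, -6)
  hex 13: (1, 4, -5)
  hex 14: (0, 4, -4)
  hex 15: (-1, 4, -3)
  hex 16: (-1, 3, -2)
  hex 17: (-1, 2, -1)
Sorted: 18 hexes.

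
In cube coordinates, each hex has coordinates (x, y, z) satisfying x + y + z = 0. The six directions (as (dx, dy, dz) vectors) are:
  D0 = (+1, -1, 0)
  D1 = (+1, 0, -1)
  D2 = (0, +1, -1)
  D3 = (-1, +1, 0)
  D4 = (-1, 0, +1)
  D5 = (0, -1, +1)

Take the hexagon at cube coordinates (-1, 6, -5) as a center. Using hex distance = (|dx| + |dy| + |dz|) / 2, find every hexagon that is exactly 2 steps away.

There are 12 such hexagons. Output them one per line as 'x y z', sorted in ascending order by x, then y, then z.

Walk ring at distance 2 from (-1, 6, -5):
Start at center + D4*2 = (-3, 6, -3)
  hex 0: (-3, 6, -3)
  hex 1: (-2, 5, -3)
  hex 2: (-1, 4, -3)
  hex 3: (0, 4, -4)
  hex 4: (1, 4, -5)
  hex 5: (1, 5, -6)
  hex 6: (1, 6, -7)
  hex 7: (0, 7, -7)
  hex 8: (-1, 8, -7)
  hex 9: (-2, 8, -6)
  hex 10: (-3, 8, -5)
  hex 11: (-3, 7, -4)
Sorted: 12 hexes.

Answer: -3 6 -3
-3 7 -4
-3 8 -5
-2 5 -3
-2 8 -6
-1 4 -3
-1 8 -7
0 4 -4
0 7 -7
1 4 -5
1 5 -6
1 6 -7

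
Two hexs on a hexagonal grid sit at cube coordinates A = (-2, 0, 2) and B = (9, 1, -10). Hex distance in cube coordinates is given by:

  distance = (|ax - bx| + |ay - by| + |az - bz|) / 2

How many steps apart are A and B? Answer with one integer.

Answer: 12

Derivation:
|ax - bx| = |-2 - 9| = 11
|ay - by| = |0 - 1| = 1
|az - bz| = |2 - (-10)| = 12
distance = (11 + 1 + 12) / 2 = 24 / 2 = 12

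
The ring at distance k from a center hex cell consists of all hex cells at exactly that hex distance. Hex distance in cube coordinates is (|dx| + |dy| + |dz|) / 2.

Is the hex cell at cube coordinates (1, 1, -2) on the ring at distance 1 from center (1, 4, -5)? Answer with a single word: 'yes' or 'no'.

Answer: no

Derivation:
|px - cx| = |1 - 1| = 0
|py - cy| = |1 - 4| = 3
|pz - cz| = |-2 - (-5)| = 3
distance = (0+3+3)/2 = 6/2 = 3
radius = 1; distance != radius -> no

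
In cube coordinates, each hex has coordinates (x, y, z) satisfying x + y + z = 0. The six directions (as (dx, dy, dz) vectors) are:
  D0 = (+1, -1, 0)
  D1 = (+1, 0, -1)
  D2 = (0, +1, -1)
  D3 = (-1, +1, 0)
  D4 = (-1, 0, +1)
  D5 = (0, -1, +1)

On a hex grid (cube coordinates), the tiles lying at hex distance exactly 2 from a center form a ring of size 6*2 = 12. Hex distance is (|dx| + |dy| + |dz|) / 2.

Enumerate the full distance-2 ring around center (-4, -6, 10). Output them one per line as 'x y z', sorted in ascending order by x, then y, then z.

Answer: -6 -6 12
-6 -5 11
-6 -4 10
-5 -7 12
-5 -4 9
-4 -8 12
-4 -4 8
-3 -8 11
-3 -5 8
-2 -8 10
-2 -7 9
-2 -6 8

Derivation:
Walk ring at distance 2 from (-4, -6, 10):
Start at center + D4*2 = (-6, -6, 12)
  hex 0: (-6, -6, 12)
  hex 1: (-5, -7, 12)
  hex 2: (-4, -8, 12)
  hex 3: (-3, -8, 11)
  hex 4: (-2, -8, 10)
  hex 5: (-2, -7, 9)
  hex 6: (-2, -6, 8)
  hex 7: (-3, -5, 8)
  hex 8: (-4, -4, 8)
  hex 9: (-5, -4, 9)
  hex 10: (-6, -4, 10)
  hex 11: (-6, -5, 11)
Sorted: 12 hexes.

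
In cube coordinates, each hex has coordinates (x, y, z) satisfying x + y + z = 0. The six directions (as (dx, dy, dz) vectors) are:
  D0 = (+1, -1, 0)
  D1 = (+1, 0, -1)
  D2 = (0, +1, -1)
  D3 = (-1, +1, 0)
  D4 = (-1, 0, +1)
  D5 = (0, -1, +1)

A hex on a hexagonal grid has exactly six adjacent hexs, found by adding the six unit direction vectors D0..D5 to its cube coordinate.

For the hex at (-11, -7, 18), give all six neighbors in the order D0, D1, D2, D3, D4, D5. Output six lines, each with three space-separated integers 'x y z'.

Answer: -10 -8 18
-10 -7 17
-11 -6 17
-12 -6 18
-12 -7 19
-11 -8 19

Derivation:
Center: (-11, -7, 18). Add each direction:
  D0: (-11, -7, 18) + (1, -1, 0) = (-10, -8, 18)
  D1: (-11, -7, 18) + (1, 0, -1) = (-10, -7, 17)
  D2: (-11, -7, 18) + (0, 1, -1) = (-11, -6, 17)
  D3: (-11, -7, 18) + (-1, 1, 0) = (-12, -6, 18)
  D4: (-11, -7, 18) + (-1, 0, 1) = (-12, -7, 19)
  D5: (-11, -7, 18) + (0, -1, 1) = (-11, -8, 19)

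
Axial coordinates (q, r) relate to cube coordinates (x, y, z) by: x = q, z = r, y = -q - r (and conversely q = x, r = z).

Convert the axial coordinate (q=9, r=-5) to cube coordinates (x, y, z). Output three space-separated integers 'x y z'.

Answer: 9 -4 -5

Derivation:
x = q = 9
z = r = -5
y = -x - z = -(9) - (-5) = -4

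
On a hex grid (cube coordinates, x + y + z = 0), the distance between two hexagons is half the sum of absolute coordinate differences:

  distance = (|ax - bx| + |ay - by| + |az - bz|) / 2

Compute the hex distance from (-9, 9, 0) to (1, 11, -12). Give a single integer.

|ax - bx| = |-9 - 1| = 10
|ay - by| = |9 - 11| = 2
|az - bz| = |0 - (-12)| = 12
distance = (10 + 2 + 12) / 2 = 24 / 2 = 12

Answer: 12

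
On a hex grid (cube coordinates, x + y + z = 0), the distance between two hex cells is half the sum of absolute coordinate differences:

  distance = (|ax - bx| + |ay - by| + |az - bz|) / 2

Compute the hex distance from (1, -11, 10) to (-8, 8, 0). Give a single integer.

Answer: 19

Derivation:
|ax - bx| = |1 - (-8)| = 9
|ay - by| = |-11 - 8| = 19
|az - bz| = |10 - 0| = 10
distance = (9 + 19 + 10) / 2 = 38 / 2 = 19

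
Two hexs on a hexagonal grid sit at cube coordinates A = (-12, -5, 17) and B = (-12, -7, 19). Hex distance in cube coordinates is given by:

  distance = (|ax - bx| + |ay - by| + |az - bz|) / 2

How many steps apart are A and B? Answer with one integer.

Answer: 2

Derivation:
|ax - bx| = |-12 - (-12)| = 0
|ay - by| = |-5 - (-7)| = 2
|az - bz| = |17 - 19| = 2
distance = (0 + 2 + 2) / 2 = 4 / 2 = 2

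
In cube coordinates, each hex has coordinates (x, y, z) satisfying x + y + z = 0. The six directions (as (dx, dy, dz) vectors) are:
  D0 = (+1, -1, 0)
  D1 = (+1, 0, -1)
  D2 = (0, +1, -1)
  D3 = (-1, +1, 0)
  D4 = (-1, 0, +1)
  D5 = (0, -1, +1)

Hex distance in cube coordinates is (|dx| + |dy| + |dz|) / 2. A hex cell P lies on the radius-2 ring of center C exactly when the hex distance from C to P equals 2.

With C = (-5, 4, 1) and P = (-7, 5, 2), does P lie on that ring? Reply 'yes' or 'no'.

|px - cx| = |-7 - (-5)| = 2
|py - cy| = |5 - 4| = 1
|pz - cz| = |2 - 1| = 1
distance = (2+1+1)/2 = 4/2 = 2
radius = 2; distance == radius -> yes

Answer: yes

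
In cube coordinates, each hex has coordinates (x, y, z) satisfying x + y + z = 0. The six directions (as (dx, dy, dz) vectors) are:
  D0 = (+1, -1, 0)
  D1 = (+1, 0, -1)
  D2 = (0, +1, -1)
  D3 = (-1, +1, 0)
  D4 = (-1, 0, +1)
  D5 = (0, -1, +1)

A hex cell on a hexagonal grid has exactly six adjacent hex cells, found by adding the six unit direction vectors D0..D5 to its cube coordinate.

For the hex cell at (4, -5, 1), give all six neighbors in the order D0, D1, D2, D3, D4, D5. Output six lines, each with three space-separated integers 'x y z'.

Answer: 5 -6 1
5 -5 0
4 -4 0
3 -4 1
3 -5 2
4 -6 2

Derivation:
Center: (4, -5, 1). Add each direction:
  D0: (4, -5, 1) + (1, -1, 0) = (5, -6, 1)
  D1: (4, -5, 1) + (1, 0, -1) = (5, -5, 0)
  D2: (4, -5, 1) + (0, 1, -1) = (4, -4, 0)
  D3: (4, -5, 1) + (-1, 1, 0) = (3, -4, 1)
  D4: (4, -5, 1) + (-1, 0, 1) = (3, -5, 2)
  D5: (4, -5, 1) + (0, -1, 1) = (4, -6, 2)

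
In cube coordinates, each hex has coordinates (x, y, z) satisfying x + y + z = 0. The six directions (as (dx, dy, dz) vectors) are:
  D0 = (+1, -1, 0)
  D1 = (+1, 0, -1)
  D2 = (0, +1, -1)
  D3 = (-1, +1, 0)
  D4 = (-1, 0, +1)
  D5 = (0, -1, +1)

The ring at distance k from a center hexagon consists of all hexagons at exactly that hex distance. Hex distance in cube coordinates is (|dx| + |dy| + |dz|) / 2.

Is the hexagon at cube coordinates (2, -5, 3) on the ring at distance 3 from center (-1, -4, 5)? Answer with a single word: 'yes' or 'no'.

|px - cx| = |2 - (-1)| = 3
|py - cy| = |-5 - (-4)| = 1
|pz - cz| = |3 - 5| = 2
distance = (3+1+2)/2 = 6/2 = 3
radius = 3; distance == radius -> yes

Answer: yes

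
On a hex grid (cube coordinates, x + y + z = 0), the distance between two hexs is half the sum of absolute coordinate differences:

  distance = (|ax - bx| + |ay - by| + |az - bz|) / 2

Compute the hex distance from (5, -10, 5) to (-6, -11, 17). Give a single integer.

|ax - bx| = |5 - (-6)| = 11
|ay - by| = |-10 - (-11)| = 1
|az - bz| = |5 - 17| = 12
distance = (11 + 1 + 12) / 2 = 24 / 2 = 12

Answer: 12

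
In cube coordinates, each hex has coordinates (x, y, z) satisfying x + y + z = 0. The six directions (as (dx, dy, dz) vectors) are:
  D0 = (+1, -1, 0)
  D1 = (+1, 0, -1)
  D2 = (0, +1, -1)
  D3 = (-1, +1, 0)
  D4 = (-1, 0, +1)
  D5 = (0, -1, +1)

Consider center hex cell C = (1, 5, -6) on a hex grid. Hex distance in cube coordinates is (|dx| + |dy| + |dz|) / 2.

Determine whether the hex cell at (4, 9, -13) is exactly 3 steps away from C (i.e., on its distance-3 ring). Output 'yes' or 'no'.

|px - cx| = |4 - 1| = 3
|py - cy| = |9 - 5| = 4
|pz - cz| = |-13 - (-6)| = 7
distance = (3+4+7)/2 = 14/2 = 7
radius = 3; distance != radius -> no

Answer: no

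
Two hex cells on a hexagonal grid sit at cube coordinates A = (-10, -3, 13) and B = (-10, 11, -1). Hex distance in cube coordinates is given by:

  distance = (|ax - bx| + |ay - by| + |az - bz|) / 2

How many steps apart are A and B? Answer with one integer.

|ax - bx| = |-10 - (-10)| = 0
|ay - by| = |-3 - 11| = 14
|az - bz| = |13 - (-1)| = 14
distance = (0 + 14 + 14) / 2 = 28 / 2 = 14

Answer: 14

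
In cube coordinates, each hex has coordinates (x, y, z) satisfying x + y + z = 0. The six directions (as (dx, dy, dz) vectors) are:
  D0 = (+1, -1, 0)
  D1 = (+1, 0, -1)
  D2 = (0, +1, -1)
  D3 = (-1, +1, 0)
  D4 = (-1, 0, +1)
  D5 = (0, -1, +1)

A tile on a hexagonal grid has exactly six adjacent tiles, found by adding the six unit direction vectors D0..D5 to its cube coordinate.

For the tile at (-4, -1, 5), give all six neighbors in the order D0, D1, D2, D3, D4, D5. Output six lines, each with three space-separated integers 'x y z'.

Center: (-4, -1, 5). Add each direction:
  D0: (-4, -1, 5) + (1, -1, 0) = (-3, -2, 5)
  D1: (-4, -1, 5) + (1, 0, -1) = (-3, -1, 4)
  D2: (-4, -1, 5) + (0, 1, -1) = (-4, 0, 4)
  D3: (-4, -1, 5) + (-1, 1, 0) = (-5, 0, 5)
  D4: (-4, -1, 5) + (-1, 0, 1) = (-5, -1, 6)
  D5: (-4, -1, 5) + (0, -1, 1) = (-4, -2, 6)

Answer: -3 -2 5
-3 -1 4
-4 0 4
-5 0 5
-5 -1 6
-4 -2 6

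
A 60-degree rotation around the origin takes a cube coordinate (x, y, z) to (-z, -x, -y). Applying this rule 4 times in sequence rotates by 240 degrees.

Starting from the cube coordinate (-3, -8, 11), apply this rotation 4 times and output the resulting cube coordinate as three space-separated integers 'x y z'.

Start: (-3, -8, 11)
Step 1: (-3, -8, 11) -> (-(11), -(-3), -(-8)) = (-11, 3, 8)
Step 2: (-11, 3, 8) -> (-(8), -(-11), -(3)) = (-8, 11, -3)
Step 3: (-8, 11, -3) -> (-(-3), -(-8), -(11)) = (3, 8, -11)
Step 4: (3, 8, -11) -> (-(-11), -(3), -(8)) = (11, -3, -8)

Answer: 11 -3 -8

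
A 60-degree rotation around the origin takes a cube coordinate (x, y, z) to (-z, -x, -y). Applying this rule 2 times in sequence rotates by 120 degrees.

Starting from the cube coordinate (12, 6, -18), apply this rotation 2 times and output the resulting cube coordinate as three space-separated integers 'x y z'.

Start: (12, 6, -18)
Step 1: (12, 6, -18) -> (-(-18), -(12), -(6)) = (18, -12, -6)
Step 2: (18, -12, -6) -> (-(-6), -(18), -(-12)) = (6, -18, 12)

Answer: 6 -18 12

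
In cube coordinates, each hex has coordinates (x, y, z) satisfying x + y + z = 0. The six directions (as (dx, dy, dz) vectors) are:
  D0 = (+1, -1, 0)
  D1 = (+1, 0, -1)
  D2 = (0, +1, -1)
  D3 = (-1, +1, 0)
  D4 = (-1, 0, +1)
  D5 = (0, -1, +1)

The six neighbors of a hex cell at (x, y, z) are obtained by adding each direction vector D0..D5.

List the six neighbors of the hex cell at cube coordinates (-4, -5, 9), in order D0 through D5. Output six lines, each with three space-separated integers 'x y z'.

Answer: -3 -6 9
-3 -5 8
-4 -4 8
-5 -4 9
-5 -5 10
-4 -6 10

Derivation:
Center: (-4, -5, 9). Add each direction:
  D0: (-4, -5, 9) + (1, -1, 0) = (-3, -6, 9)
  D1: (-4, -5, 9) + (1, 0, -1) = (-3, -5, 8)
  D2: (-4, -5, 9) + (0, 1, -1) = (-4, -4, 8)
  D3: (-4, -5, 9) + (-1, 1, 0) = (-5, -4, 9)
  D4: (-4, -5, 9) + (-1, 0, 1) = (-5, -5, 10)
  D5: (-4, -5, 9) + (0, -1, 1) = (-4, -6, 10)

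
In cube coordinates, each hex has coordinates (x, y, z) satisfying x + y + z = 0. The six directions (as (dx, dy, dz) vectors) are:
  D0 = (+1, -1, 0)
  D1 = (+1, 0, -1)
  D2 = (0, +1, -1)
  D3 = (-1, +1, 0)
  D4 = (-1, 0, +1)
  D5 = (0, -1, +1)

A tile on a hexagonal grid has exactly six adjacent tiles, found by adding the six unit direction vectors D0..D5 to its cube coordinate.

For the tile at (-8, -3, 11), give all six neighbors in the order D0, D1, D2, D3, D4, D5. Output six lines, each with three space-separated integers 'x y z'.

Center: (-8, -3, 11). Add each direction:
  D0: (-8, -3, 11) + (1, -1, 0) = (-7, -4, 11)
  D1: (-8, -3, 11) + (1, 0, -1) = (-7, -3, 10)
  D2: (-8, -3, 11) + (0, 1, -1) = (-8, -2, 10)
  D3: (-8, -3, 11) + (-1, 1, 0) = (-9, -2, 11)
  D4: (-8, -3, 11) + (-1, 0, 1) = (-9, -3, 12)
  D5: (-8, -3, 11) + (0, -1, 1) = (-8, -4, 12)

Answer: -7 -4 11
-7 -3 10
-8 -2 10
-9 -2 11
-9 -3 12
-8 -4 12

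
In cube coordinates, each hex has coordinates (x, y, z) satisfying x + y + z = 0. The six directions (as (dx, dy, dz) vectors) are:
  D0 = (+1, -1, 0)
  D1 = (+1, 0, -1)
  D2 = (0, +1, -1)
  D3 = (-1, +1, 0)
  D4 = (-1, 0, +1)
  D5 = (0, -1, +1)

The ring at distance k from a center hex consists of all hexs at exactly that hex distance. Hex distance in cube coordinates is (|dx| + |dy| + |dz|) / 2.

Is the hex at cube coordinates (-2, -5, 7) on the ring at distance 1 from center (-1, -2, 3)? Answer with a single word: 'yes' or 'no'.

Answer: no

Derivation:
|px - cx| = |-2 - (-1)| = 1
|py - cy| = |-5 - (-2)| = 3
|pz - cz| = |7 - 3| = 4
distance = (1+3+4)/2 = 8/2 = 4
radius = 1; distance != radius -> no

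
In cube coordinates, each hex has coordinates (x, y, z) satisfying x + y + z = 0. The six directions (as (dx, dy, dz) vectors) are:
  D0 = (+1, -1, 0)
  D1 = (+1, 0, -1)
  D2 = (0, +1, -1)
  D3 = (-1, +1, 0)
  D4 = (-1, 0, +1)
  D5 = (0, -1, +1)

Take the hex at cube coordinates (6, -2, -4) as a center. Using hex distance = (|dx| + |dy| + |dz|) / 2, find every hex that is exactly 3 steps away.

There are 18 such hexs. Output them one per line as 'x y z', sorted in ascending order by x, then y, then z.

Answer: 3 -2 -1
3 -1 -2
3 0 -3
3 1 -4
4 -3 -1
4 1 -5
5 -4 -1
5 1 -6
6 -5 -1
6 1 -7
7 -5 -2
7 0 -7
8 -5 -3
8 -1 -7
9 -5 -4
9 -4 -5
9 -3 -6
9 -2 -7

Derivation:
Walk ring at distance 3 from (6, -2, -4):
Start at center + D4*3 = (3, -2, -1)
  hex 0: (3, -2, -1)
  hex 1: (4, -3, -1)
  hex 2: (5, -4, -1)
  hex 3: (6, -5, -1)
  hex 4: (7, -5, -2)
  hex 5: (8, -5, -3)
  hex 6: (9, -5, -4)
  hex 7: (9, -4, -5)
  hex 8: (9, -3, -6)
  hex 9: (9, -2, -7)
  hex 10: (8, -1, -7)
  hex 11: (7, 0, -7)
  hex 12: (6, 1, -7)
  hex 13: (5, 1, -6)
  hex 14: (4, 1, -5)
  hex 15: (3, 1, -4)
  hex 16: (3, 0, -3)
  hex 17: (3, -1, -2)
Sorted: 18 hexes.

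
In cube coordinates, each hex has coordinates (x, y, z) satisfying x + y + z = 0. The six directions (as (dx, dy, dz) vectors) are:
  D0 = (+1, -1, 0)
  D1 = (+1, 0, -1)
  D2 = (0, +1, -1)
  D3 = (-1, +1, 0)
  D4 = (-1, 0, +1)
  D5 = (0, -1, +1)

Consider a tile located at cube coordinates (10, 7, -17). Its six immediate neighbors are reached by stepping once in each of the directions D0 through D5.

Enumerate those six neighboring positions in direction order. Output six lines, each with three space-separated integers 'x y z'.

Center: (10, 7, -17). Add each direction:
  D0: (10, 7, -17) + (1, -1, 0) = (11, 6, -17)
  D1: (10, 7, -17) + (1, 0, -1) = (11, 7, -18)
  D2: (10, 7, -17) + (0, 1, -1) = (10, 8, -18)
  D3: (10, 7, -17) + (-1, 1, 0) = (9, 8, -17)
  D4: (10, 7, -17) + (-1, 0, 1) = (9, 7, -16)
  D5: (10, 7, -17) + (0, -1, 1) = (10, 6, -16)

Answer: 11 6 -17
11 7 -18
10 8 -18
9 8 -17
9 7 -16
10 6 -16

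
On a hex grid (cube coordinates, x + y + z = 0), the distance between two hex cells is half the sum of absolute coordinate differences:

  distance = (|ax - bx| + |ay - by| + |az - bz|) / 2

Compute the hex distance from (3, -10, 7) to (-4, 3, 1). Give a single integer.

Answer: 13

Derivation:
|ax - bx| = |3 - (-4)| = 7
|ay - by| = |-10 - 3| = 13
|az - bz| = |7 - 1| = 6
distance = (7 + 13 + 6) / 2 = 26 / 2 = 13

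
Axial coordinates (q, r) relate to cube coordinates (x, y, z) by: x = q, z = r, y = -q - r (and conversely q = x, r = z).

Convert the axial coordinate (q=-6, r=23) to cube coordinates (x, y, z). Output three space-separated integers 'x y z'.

Answer: -6 -17 23

Derivation:
x = q = -6
z = r = 23
y = -x - z = -(-6) - (23) = -17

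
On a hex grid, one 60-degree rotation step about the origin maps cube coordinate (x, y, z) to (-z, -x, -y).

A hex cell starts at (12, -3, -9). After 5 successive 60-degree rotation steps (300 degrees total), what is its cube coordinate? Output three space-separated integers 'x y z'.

Start: (12, -3, -9)
Step 1: (12, -3, -9) -> (-(-9), -(12), -(-3)) = (9, -12, 3)
Step 2: (9, -12, 3) -> (-(3), -(9), -(-12)) = (-3, -9, 12)
Step 3: (-3, -9, 12) -> (-(12), -(-3), -(-9)) = (-12, 3, 9)
Step 4: (-12, 3, 9) -> (-(9), -(-12), -(3)) = (-9, 12, -3)
Step 5: (-9, 12, -3) -> (-(-3), -(-9), -(12)) = (3, 9, -12)

Answer: 3 9 -12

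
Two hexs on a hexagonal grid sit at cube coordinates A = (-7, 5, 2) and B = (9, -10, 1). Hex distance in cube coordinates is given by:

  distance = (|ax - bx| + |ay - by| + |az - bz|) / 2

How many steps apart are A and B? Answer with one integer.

|ax - bx| = |-7 - 9| = 16
|ay - by| = |5 - (-10)| = 15
|az - bz| = |2 - 1| = 1
distance = (16 + 15 + 1) / 2 = 32 / 2 = 16

Answer: 16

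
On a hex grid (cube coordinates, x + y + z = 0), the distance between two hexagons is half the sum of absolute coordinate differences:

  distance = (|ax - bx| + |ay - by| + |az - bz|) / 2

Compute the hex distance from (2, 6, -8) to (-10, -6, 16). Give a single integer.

|ax - bx| = |2 - (-10)| = 12
|ay - by| = |6 - (-6)| = 12
|az - bz| = |-8 - 16| = 24
distance = (12 + 12 + 24) / 2 = 48 / 2 = 24

Answer: 24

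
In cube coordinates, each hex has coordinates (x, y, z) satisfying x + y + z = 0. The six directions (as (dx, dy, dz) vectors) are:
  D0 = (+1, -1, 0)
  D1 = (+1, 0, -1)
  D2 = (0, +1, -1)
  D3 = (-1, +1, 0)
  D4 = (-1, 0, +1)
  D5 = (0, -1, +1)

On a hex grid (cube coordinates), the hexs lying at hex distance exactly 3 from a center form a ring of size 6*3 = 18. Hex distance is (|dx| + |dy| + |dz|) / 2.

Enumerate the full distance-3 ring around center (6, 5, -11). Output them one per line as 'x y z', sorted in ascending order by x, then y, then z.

Walk ring at distance 3 from (6, 5, -11):
Start at center + D4*3 = (3, 5, -8)
  hex 0: (3, 5, -8)
  hex 1: (4, 4, -8)
  hex 2: (5, 3, -8)
  hex 3: (6, 2, -8)
  hex 4: (7, 2, -9)
  hex 5: (8, 2, -10)
  hex 6: (9, 2, -11)
  hex 7: (9, 3, -12)
  hex 8: (9, 4, -13)
  hex 9: (9, 5, -14)
  hex 10: (8, 6, -14)
  hex 11: (7, 7, -14)
  hex 12: (6, 8, -14)
  hex 13: (5, 8, -13)
  hex 14: (4, 8, -12)
  hex 15: (3, 8, -11)
  hex 16: (3, 7, -10)
  hex 17: (3, 6, -9)
Sorted: 18 hexes.

Answer: 3 5 -8
3 6 -9
3 7 -10
3 8 -11
4 4 -8
4 8 -12
5 3 -8
5 8 -13
6 2 -8
6 8 -14
7 2 -9
7 7 -14
8 2 -10
8 6 -14
9 2 -11
9 3 -12
9 4 -13
9 5 -14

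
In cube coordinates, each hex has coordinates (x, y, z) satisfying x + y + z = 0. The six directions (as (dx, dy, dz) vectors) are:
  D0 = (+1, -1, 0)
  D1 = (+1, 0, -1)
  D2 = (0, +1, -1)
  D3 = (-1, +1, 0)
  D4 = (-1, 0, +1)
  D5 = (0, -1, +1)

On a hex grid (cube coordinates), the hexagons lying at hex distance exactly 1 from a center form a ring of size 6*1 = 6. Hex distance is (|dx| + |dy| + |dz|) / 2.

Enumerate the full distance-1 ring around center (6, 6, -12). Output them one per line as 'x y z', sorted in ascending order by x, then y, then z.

Answer: 5 6 -11
5 7 -12
6 5 -11
6 7 -13
7 5 -12
7 6 -13

Derivation:
Walk ring at distance 1 from (6, 6, -12):
Start at center + D4*1 = (5, 6, -11)
  hex 0: (5, 6, -11)
  hex 1: (6, 5, -11)
  hex 2: (7, 5, -12)
  hex 3: (7, 6, -13)
  hex 4: (6, 7, -13)
  hex 5: (5, 7, -12)
Sorted: 6 hexes.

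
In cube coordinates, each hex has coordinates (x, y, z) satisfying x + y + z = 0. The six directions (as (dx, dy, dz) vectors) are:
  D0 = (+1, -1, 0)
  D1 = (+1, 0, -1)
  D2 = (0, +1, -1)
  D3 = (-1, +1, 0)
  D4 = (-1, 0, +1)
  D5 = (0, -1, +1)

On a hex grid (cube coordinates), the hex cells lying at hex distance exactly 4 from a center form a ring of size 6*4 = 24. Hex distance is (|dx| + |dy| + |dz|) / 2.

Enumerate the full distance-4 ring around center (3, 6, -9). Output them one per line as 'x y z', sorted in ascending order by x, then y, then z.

Walk ring at distance 4 from (3, 6, -9):
Start at center + D4*4 = (-1, 6, -5)
  hex 0: (-1, 6, -5)
  hex 1: (0, 5, -5)
  hex 2: (1, 4, -5)
  hex 3: (2, 3, -5)
  hex 4: (3, 2, -5)
  hex 5: (4, 2, -6)
  hex 6: (5, 2, -7)
  hex 7: (6, 2, -8)
  hex 8: (7, 2, -9)
  hex 9: (7, 3, -10)
  hex 10: (7, 4, -11)
  hex 11: (7, 5, -12)
  hex 12: (7, 6, -13)
  hex 13: (6, 7, -13)
  hex 14: (5, 8, -13)
  hex 15: (4, 9, -13)
  hex 16: (3, 10, -13)
  hex 17: (2, 10, -12)
  hex 18: (1, 10, -11)
  hex 19: (0, 10, -10)
  hex 20: (-1, 10, -9)
  hex 21: (-1, 9, -8)
  hex 22: (-1, 8, -7)
  hex 23: (-1, 7, -6)
Sorted: 24 hexes.

Answer: -1 6 -5
-1 7 -6
-1 8 -7
-1 9 -8
-1 10 -9
0 5 -5
0 10 -10
1 4 -5
1 10 -11
2 3 -5
2 10 -12
3 2 -5
3 10 -13
4 2 -6
4 9 -13
5 2 -7
5 8 -13
6 2 -8
6 7 -13
7 2 -9
7 3 -10
7 4 -11
7 5 -12
7 6 -13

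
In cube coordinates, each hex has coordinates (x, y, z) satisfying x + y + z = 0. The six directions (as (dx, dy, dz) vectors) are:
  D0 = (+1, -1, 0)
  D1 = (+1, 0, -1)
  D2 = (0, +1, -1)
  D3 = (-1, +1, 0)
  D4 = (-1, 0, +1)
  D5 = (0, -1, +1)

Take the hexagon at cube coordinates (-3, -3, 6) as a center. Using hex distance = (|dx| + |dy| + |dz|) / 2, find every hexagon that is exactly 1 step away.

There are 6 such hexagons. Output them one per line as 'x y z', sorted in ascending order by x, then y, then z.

Answer: -4 -3 7
-4 -2 6
-3 -4 7
-3 -2 5
-2 -4 6
-2 -3 5

Derivation:
Walk ring at distance 1 from (-3, -3, 6):
Start at center + D4*1 = (-4, -3, 7)
  hex 0: (-4, -3, 7)
  hex 1: (-3, -4, 7)
  hex 2: (-2, -4, 6)
  hex 3: (-2, -3, 5)
  hex 4: (-3, -2, 5)
  hex 5: (-4, -2, 6)
Sorted: 6 hexes.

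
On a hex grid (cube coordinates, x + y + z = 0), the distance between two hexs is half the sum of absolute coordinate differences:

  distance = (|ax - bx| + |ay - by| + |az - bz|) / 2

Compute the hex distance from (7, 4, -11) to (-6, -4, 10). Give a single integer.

Answer: 21

Derivation:
|ax - bx| = |7 - (-6)| = 13
|ay - by| = |4 - (-4)| = 8
|az - bz| = |-11 - 10| = 21
distance = (13 + 8 + 21) / 2 = 42 / 2 = 21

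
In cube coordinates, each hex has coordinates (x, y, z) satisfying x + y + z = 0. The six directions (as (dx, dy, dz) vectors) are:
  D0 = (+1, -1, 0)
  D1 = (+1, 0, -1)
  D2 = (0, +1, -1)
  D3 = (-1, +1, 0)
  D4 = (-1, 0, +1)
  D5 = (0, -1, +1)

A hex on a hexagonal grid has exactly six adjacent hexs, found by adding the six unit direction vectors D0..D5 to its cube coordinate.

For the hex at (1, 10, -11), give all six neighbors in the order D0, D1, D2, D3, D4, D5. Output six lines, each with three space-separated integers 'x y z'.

Answer: 2 9 -11
2 10 -12
1 11 -12
0 11 -11
0 10 -10
1 9 -10

Derivation:
Center: (1, 10, -11). Add each direction:
  D0: (1, 10, -11) + (1, -1, 0) = (2, 9, -11)
  D1: (1, 10, -11) + (1, 0, -1) = (2, 10, -12)
  D2: (1, 10, -11) + (0, 1, -1) = (1, 11, -12)
  D3: (1, 10, -11) + (-1, 1, 0) = (0, 11, -11)
  D4: (1, 10, -11) + (-1, 0, 1) = (0, 10, -10)
  D5: (1, 10, -11) + (0, -1, 1) = (1, 9, -10)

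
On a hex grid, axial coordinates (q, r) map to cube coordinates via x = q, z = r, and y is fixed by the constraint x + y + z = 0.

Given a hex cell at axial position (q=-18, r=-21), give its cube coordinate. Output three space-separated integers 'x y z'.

x = q = -18
z = r = -21
y = -x - z = -(-18) - (-21) = 39

Answer: -18 39 -21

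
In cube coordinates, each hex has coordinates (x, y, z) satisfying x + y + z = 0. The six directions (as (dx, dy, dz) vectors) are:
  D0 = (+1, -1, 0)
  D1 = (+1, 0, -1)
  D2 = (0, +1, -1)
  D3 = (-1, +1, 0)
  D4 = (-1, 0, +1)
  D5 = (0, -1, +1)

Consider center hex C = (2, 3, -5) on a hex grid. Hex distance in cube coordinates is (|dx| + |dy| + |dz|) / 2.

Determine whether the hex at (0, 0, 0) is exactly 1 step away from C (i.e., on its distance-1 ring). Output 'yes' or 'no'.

|px - cx| = |0 - 2| = 2
|py - cy| = |0 - 3| = 3
|pz - cz| = |0 - (-5)| = 5
distance = (2+3+5)/2 = 10/2 = 5
radius = 1; distance != radius -> no

Answer: no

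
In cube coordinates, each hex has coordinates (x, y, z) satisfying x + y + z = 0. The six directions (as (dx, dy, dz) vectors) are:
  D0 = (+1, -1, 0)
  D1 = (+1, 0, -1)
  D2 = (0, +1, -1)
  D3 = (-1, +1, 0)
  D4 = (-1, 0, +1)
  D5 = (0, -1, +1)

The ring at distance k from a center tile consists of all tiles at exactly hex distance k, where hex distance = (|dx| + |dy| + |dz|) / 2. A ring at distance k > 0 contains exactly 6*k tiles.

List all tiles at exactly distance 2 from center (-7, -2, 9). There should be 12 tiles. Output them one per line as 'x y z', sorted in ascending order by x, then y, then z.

Answer: -9 -2 11
-9 -1 10
-9 0 9
-8 -3 11
-8 0 8
-7 -4 11
-7 0 7
-6 -4 10
-6 -1 7
-5 -4 9
-5 -3 8
-5 -2 7

Derivation:
Walk ring at distance 2 from (-7, -2, 9):
Start at center + D4*2 = (-9, -2, 11)
  hex 0: (-9, -2, 11)
  hex 1: (-8, -3, 11)
  hex 2: (-7, -4, 11)
  hex 3: (-6, -4, 10)
  hex 4: (-5, -4, 9)
  hex 5: (-5, -3, 8)
  hex 6: (-5, -2, 7)
  hex 7: (-6, -1, 7)
  hex 8: (-7, 0, 7)
  hex 9: (-8, 0, 8)
  hex 10: (-9, 0, 9)
  hex 11: (-9, -1, 10)
Sorted: 12 hexes.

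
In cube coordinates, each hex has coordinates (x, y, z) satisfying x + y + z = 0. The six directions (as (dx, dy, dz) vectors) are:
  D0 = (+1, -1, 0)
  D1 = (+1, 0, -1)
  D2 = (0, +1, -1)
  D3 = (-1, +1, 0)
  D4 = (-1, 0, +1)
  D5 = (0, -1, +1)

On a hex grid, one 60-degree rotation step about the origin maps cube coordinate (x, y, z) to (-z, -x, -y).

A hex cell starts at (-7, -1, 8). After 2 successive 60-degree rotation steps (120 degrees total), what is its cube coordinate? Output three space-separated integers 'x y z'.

Start: (-7, -1, 8)
Step 1: (-7, -1, 8) -> (-(8), -(-7), -(-1)) = (-8, 7, 1)
Step 2: (-8, 7, 1) -> (-(1), -(-8), -(7)) = (-1, 8, -7)

Answer: -1 8 -7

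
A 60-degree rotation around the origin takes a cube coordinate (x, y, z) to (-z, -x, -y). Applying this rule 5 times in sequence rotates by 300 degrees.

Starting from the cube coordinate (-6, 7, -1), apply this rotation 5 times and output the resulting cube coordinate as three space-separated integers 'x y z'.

Answer: -7 1 6

Derivation:
Start: (-6, 7, -1)
Step 1: (-6, 7, -1) -> (-(-1), -(-6), -(7)) = (1, 6, -7)
Step 2: (1, 6, -7) -> (-(-7), -(1), -(6)) = (7, -1, -6)
Step 3: (7, -1, -6) -> (-(-6), -(7), -(-1)) = (6, -7, 1)
Step 4: (6, -7, 1) -> (-(1), -(6), -(-7)) = (-1, -6, 7)
Step 5: (-1, -6, 7) -> (-(7), -(-1), -(-6)) = (-7, 1, 6)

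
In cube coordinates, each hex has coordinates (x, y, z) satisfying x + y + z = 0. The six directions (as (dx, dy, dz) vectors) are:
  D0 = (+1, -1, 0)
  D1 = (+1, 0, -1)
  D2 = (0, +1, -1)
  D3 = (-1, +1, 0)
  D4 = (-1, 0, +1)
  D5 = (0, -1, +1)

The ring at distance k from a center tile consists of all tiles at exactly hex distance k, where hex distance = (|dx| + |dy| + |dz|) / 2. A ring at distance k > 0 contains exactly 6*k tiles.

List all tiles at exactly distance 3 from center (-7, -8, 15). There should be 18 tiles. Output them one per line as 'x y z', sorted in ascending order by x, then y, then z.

Walk ring at distance 3 from (-7, -8, 15):
Start at center + D4*3 = (-10, -8, 18)
  hex 0: (-10, -8, 18)
  hex 1: (-9, -9, 18)
  hex 2: (-8, -10, 18)
  hex 3: (-7, -11, 18)
  hex 4: (-6, -11, 17)
  hex 5: (-5, -11, 16)
  hex 6: (-4, -11, 15)
  hex 7: (-4, -10, 14)
  hex 8: (-4, -9, 13)
  hex 9: (-4, -8, 12)
  hex 10: (-5, -7, 12)
  hex 11: (-6, -6, 12)
  hex 12: (-7, -5, 12)
  hex 13: (-8, -5, 13)
  hex 14: (-9, -5, 14)
  hex 15: (-10, -5, 15)
  hex 16: (-10, -6, 16)
  hex 17: (-10, -7, 17)
Sorted: 18 hexes.

Answer: -10 -8 18
-10 -7 17
-10 -6 16
-10 -5 15
-9 -9 18
-9 -5 14
-8 -10 18
-8 -5 13
-7 -11 18
-7 -5 12
-6 -11 17
-6 -6 12
-5 -11 16
-5 -7 12
-4 -11 15
-4 -10 14
-4 -9 13
-4 -8 12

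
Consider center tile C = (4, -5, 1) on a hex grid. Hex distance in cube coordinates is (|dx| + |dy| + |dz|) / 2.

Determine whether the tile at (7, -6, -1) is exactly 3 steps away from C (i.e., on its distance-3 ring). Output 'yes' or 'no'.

Answer: yes

Derivation:
|px - cx| = |7 - 4| = 3
|py - cy| = |-6 - (-5)| = 1
|pz - cz| = |-1 - 1| = 2
distance = (3+1+2)/2 = 6/2 = 3
radius = 3; distance == radius -> yes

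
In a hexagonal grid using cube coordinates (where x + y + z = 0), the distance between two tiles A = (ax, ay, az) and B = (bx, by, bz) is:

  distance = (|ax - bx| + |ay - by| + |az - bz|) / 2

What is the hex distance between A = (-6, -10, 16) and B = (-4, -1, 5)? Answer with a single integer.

Answer: 11

Derivation:
|ax - bx| = |-6 - (-4)| = 2
|ay - by| = |-10 - (-1)| = 9
|az - bz| = |16 - 5| = 11
distance = (2 + 9 + 11) / 2 = 22 / 2 = 11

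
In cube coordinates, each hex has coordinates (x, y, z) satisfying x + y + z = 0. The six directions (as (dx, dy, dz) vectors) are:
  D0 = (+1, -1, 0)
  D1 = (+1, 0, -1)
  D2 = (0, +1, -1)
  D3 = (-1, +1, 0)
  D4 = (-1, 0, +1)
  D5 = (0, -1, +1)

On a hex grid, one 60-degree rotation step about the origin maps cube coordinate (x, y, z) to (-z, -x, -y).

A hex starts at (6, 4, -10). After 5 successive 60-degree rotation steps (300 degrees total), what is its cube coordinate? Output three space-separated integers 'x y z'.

Answer: -4 10 -6

Derivation:
Start: (6, 4, -10)
Step 1: (6, 4, -10) -> (-(-10), -(6), -(4)) = (10, -6, -4)
Step 2: (10, -6, -4) -> (-(-4), -(10), -(-6)) = (4, -10, 6)
Step 3: (4, -10, 6) -> (-(6), -(4), -(-10)) = (-6, -4, 10)
Step 4: (-6, -4, 10) -> (-(10), -(-6), -(-4)) = (-10, 6, 4)
Step 5: (-10, 6, 4) -> (-(4), -(-10), -(6)) = (-4, 10, -6)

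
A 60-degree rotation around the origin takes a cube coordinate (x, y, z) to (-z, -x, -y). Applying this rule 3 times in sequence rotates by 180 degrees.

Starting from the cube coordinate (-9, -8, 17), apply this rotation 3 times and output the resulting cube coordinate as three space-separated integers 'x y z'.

Start: (-9, -8, 17)
Step 1: (-9, -8, 17) -> (-(17), -(-9), -(-8)) = (-17, 9, 8)
Step 2: (-17, 9, 8) -> (-(8), -(-17), -(9)) = (-8, 17, -9)
Step 3: (-8, 17, -9) -> (-(-9), -(-8), -(17)) = (9, 8, -17)

Answer: 9 8 -17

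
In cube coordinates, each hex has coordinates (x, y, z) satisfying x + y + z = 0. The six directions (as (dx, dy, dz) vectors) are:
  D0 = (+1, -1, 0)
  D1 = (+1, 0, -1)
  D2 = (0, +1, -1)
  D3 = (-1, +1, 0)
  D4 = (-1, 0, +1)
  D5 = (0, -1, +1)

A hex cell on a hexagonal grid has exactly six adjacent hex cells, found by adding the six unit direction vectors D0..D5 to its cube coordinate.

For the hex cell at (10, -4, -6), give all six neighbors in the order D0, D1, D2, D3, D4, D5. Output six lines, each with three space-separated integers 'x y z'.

Answer: 11 -5 -6
11 -4 -7
10 -3 -7
9 -3 -6
9 -4 -5
10 -5 -5

Derivation:
Center: (10, -4, -6). Add each direction:
  D0: (10, -4, -6) + (1, -1, 0) = (11, -5, -6)
  D1: (10, -4, -6) + (1, 0, -1) = (11, -4, -7)
  D2: (10, -4, -6) + (0, 1, -1) = (10, -3, -7)
  D3: (10, -4, -6) + (-1, 1, 0) = (9, -3, -6)
  D4: (10, -4, -6) + (-1, 0, 1) = (9, -4, -5)
  D5: (10, -4, -6) + (0, -1, 1) = (10, -5, -5)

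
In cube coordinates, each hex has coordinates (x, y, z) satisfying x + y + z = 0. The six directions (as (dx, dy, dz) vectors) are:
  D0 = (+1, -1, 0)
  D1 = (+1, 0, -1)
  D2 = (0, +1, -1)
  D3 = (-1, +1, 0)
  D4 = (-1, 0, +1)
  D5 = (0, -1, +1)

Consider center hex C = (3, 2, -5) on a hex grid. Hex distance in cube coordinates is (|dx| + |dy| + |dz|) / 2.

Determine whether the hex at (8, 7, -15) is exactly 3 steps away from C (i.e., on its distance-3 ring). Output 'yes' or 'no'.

Answer: no

Derivation:
|px - cx| = |8 - 3| = 5
|py - cy| = |7 - 2| = 5
|pz - cz| = |-15 - (-5)| = 10
distance = (5+5+10)/2 = 20/2 = 10
radius = 3; distance != radius -> no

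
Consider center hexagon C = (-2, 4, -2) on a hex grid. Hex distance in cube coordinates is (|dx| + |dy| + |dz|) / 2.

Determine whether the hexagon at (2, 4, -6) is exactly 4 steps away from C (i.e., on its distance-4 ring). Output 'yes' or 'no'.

|px - cx| = |2 - (-2)| = 4
|py - cy| = |4 - 4| = 0
|pz - cz| = |-6 - (-2)| = 4
distance = (4+0+4)/2 = 8/2 = 4
radius = 4; distance == radius -> yes

Answer: yes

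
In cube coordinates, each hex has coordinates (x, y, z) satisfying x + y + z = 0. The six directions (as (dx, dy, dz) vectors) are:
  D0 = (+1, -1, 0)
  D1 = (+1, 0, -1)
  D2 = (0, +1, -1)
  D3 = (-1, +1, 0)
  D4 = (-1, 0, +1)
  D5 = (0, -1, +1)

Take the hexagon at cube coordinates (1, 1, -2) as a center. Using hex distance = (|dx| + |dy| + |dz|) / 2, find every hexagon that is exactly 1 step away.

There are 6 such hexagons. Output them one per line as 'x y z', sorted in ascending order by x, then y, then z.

Answer: 0 1 -1
0 2 -2
1 0 -1
1 2 -3
2 0 -2
2 1 -3

Derivation:
Walk ring at distance 1 from (1, 1, -2):
Start at center + D4*1 = (0, 1, -1)
  hex 0: (0, 1, -1)
  hex 1: (1, 0, -1)
  hex 2: (2, 0, -2)
  hex 3: (2, 1, -3)
  hex 4: (1, 2, -3)
  hex 5: (0, 2, -2)
Sorted: 6 hexes.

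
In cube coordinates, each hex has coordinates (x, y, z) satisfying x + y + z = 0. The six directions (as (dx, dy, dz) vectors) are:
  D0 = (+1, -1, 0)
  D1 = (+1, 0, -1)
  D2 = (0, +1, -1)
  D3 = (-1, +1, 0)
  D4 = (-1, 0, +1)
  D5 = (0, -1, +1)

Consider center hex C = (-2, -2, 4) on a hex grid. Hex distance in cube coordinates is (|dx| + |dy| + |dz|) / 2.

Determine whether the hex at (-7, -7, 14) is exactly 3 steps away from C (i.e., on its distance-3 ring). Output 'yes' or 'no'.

|px - cx| = |-7 - (-2)| = 5
|py - cy| = |-7 - (-2)| = 5
|pz - cz| = |14 - 4| = 10
distance = (5+5+10)/2 = 20/2 = 10
radius = 3; distance != radius -> no

Answer: no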